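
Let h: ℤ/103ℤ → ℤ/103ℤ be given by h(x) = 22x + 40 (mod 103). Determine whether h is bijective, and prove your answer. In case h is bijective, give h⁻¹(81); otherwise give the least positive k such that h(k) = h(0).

Recall: injectivity means: for all x_1, x_2 in the domain, h(x_1) = h(x_2) implies x_1 = x_2.
Suppose h(x_1) = h(x_2) in ℤ/103ℤ. Then 22x_1 + 40 ≡ 22x_2 + 40 (mod 103), hence 22(x_1 − x_2) ≡ 0 (mod 103).
Since gcd(22, 103) = 1, 22 is invertible modulo 103, thus x_1 − x_2 ≡ 0 (mod 103), i.e. x_1 = x_2.
We now compute 22⁻¹ mod 103 explicitly. Euclid's algorithm: 103 = 4·22 + 15, 22 = 1·15 + 7, 15 = 2·7 + 1; back-substituting gives 1 = 89·22 − 19·103, so 22⁻¹ ≡ 89 (mod 103).
Then y ↦ 89(y − 40) is a two-sided inverse to h, so every y ∈ ℤ/103ℤ has a preimage.
Thus h is bijective.
Since h is bijective, we compute h⁻¹(81): solve 22x + 40 ≡ 81 (mod 103), i.e. 22x ≡ 41 (mod 103).
Multiplying by 22⁻¹ = 89 gives x ≡ 89·41 = 3649 = 35·103 + 44 ≡ 44 (mod 103).
Check: h(44) = 22·44 + 40 = 1008 = 9·103 + 81 ≡ 81 (mod 103).

44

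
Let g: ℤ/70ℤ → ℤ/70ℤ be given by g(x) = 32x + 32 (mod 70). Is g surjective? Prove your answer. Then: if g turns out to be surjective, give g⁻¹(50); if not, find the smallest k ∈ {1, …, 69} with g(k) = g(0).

Since gcd(32, 70) = 2, we have 32x ≡ 0 (mod 2) for all x, so g(x) ≡ 0 (mod 2).
But 1 ≢ 0 (mod 2), so 1 ∈ ℤ/70ℤ has no preimage. Hence g is not surjective.
Since g is not surjective, we find the least positive k with g(k) = g(0): this means 32k ≡ 0 (mod 70), i.e. 70 ∣ 32k. Since gcd(32, 70) = 2, dividing through by 2 this holds exactly when 35 ∣ 16k, and as gcd(16, 35) = 1, exactly when 35 ∣ k.
The smallest positive such k is 35.

35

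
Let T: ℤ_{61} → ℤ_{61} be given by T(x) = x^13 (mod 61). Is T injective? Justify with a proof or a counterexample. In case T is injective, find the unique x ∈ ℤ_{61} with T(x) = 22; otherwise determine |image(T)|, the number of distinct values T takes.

56

Since 61 is prime, the nonzero elements of ℤ_{61} form a cyclic group of order 60.
As gcd(13, 60) = 1, raising to the 13th power is a bijection on this group: if a^13 ≡ b^13 then (ab^{−1})^13 = 1, and the only element of order dividing gcd(13, 60) = 1 is 1, so a = b.
With T(0) = 0 this makes T injective on all of ℤ_{61}, hence bijective (finite equal-size domain and codomain). In particular T is injective.
Since T is injective, we find the preimage of 22. The inverse of x ↦ x^13 on (ℤ_{61})^× is x ↦ x^37, because 13·37 = 481 = 8·60 + 1 ≡ 1 (mod 60) and x^{60} = 1 for x ≠ 0 (Fermat). So T⁻¹(22) = 22^37 mod 61.
Repeated squaring mod 61: 22^1 ≡ 22, 22^2 ≡ 22² = 484 ≡ 57, 22^4 ≡ 57² = 3249 ≡ 16, 22^8 ≡ 16² = 256 ≡ 12, 22^16 ≡ 12² = 144 ≡ 22, 22^32 ≡ 22² = 484 ≡ 57. Since 37 = 32 + 4 + 1, 22^37 ≡ 57·16·22: 57·16 = 912 ≡ 58, then 58·22 = 1276 ≡ 56. So 22^37 ≡ 56 (mod 61).
Hence T⁻¹(22) = 56.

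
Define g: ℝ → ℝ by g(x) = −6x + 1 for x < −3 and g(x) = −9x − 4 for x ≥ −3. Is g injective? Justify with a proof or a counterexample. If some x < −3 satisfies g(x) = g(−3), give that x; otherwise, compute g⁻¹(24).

-11/3

Both pieces are strictly decreasing (slopes −6 and −9), so each is injective on its own interval.
The left piece maps (−∞, −3) onto (19, ∞); the right piece maps [−3, ∞) onto (−∞, 23].
These images overlap. In particular g(−3) = 23 (right piece), and solving −6x + 1 = 23 on the left piece gives x = −11/3 < −3.
So g(−11/3) = g(−3) with −11/3 ≠ −3, and g is not injective. This x = −11/3 is the requested value below −3.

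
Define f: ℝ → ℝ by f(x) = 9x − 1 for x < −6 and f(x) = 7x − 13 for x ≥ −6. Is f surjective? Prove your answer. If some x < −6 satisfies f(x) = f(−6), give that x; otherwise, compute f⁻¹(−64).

Both pieces are strictly increasing (slopes 9 and 7), so each is injective on its own interval.
The left piece maps (−∞, −6) onto (−∞, −55); the right piece maps [−6, ∞) onto [−55, ∞).
These images together cover ℝ, so f is surjective.
Because the two images are disjoint, no x < −6 has f(x) = f(−6), so we compute f⁻¹(−64): −64 lies in (−∞, −55), so solve 9x − 1 = −64: x = (−64 + 1)/9 = −7.

-7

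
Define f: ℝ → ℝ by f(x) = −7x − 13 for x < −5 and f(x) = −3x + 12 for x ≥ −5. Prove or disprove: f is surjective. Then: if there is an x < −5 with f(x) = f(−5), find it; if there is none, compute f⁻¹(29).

Both pieces are strictly decreasing (slopes −7 and −3), so each is injective on its own interval.
The left piece maps (−∞, −5) onto (22, ∞); the right piece maps [−5, ∞) onto (−∞, 27].
The union (22, ∞) ∪ (−∞, 27] covers ℝ, so f is surjective.
For the follow-up: the images overlap, so an x < −5 with f(x) = f(−5) exists. f(−5) = 27; solving −7x − 13 = 27 for x < −5 gives x = (27 + 13)/(−7) = −40/7.

-40/7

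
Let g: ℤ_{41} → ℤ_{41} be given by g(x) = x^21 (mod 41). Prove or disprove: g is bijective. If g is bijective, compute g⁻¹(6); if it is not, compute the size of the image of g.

Since 41 is prime, the nonzero elements of ℤ_{41} form a cyclic group of order 40.
As gcd(21, 40) = 1, raising to the 21st power is a bijection on this group: if s^21 ≡ t^21 then (st^{−1})^21 = 1, and the only element of order dividing gcd(21, 40) = 1 is 1, so s = t.
With g(0) = 0 this makes g injective on all of ℤ_{41}, hence bijective (finite equal-size domain and codomain). In particular g is bijective.
Since g is bijective, we find the preimage of 6. The inverse of x ↦ x^21 on (ℤ_{41})^× is x ↦ x^21, because 21·21 = 441 = 11·40 + 1 ≡ 1 (mod 40) and x^{40} = 1 for x ≠ 0 (Fermat). So g⁻¹(6) = 6^21 mod 41.
Repeated squaring mod 41: 6^1 ≡ 6, 6^2 ≡ 6² = 36, 6^4 ≡ 36² = 1296 ≡ 25, 6^8 ≡ 25² = 625 ≡ 10, 6^16 ≡ 10² = 100 ≡ 18. Since 21 = 16 + 4 + 1, 6^21 ≡ 18·25·6: 18·25 = 450 ≡ 40, then 40·6 = 240 ≡ 35. So 6^21 ≡ 35 (mod 41).
Hence g⁻¹(6) = 35.

35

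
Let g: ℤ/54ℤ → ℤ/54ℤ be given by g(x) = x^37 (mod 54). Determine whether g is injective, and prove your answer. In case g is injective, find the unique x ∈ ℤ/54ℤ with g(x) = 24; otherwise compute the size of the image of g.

38

g(0) = 0^37 = 0.
g(6): Repeated squaring mod 54: 6^1 ≡ 6, 6^2 ≡ 6² = 36, 6^4 ≡ 36² = 1296 ≡ 0, 6^8 ≡ 0² = 0, 6^16 ≡ 0² = 0, 6^32 ≡ 0² = 0. Since 37 = 32 + 4 + 1, 6^37 ≡ 0·0·6: 0·0 = 0, then 0·6 = 0. So 6^37 ≡ 0 (mod 54).
So g(0) = g(6) = 0 while 0 ≠ 6, hence g is not injective.
Since g is not injective, we determine |image(g)|. Computing x^37 mod 54 for each x (by repeated squaring, reducing mod 54 at every step), the values g(0), g(1), …, g(53) are: 0, 1, 2, 27, 4, 5, 0, 7, 8, 27, 10, 11, 0, 13, 14, 27, 16, 17, 0, 19, 20, 27, 22, 23, 0, 25, 26, 27, 28, 29, 0, 31, 32, 27, 34, 35, 0, 37, 38, 27, 40, 41, 0, 43, 44, 27, 46, 47, 0, 49, 50, 27, 52, 53.
The distinct values are {0, 1, 2, 4, 5, 7, 8, 10, 11, 13, 14, 16, 17, 19, 20, 22, 23, 25, 26, 27, 28, 29, 31, 32, 34, 35, 37, 38, 40, 41, 43, 44, 46, 47, 49, 50, 52, 53}; there are 38 of them.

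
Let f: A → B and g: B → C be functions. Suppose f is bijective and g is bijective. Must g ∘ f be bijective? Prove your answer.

bijective

Injectivity: if g(f(a)) = g(f(b)) then f(a) = f(b) (g injective) so a = b (f injective).
Surjectivity: for c ∈ C pick b with g(b) = c, then a with f(a) = b; then (g ∘ f)(a) = c.
Hence g ∘ f is bijective.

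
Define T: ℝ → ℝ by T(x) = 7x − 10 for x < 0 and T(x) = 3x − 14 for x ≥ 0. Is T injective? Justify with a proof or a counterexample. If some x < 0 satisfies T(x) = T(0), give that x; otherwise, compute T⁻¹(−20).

Both pieces are strictly increasing (slopes 7 and 3), so each is injective on its own interval.
The left piece maps (−∞, 0) onto (−∞, −10); the right piece maps [0, ∞) onto [−14, ∞).
These images overlap. In particular T(0) = −14 (right piece), and solving 7x − 10 = −14 on the left piece gives x = −4/7 < 0.
So T(−4/7) = T(0) with −4/7 ≠ 0, and T is not injective. This x = −4/7 is the requested value below 0.

-4/7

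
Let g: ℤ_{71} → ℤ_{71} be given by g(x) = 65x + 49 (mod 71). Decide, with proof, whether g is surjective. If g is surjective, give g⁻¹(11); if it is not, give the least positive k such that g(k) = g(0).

Recall that g is surjective if every y in the codomain equals g(x) for some x in the domain.
Since gcd(65, 71) = 1, 65 is invertible modulo 71. Euclid's algorithm: 71 = 1·65 + 6, 65 = 10·6 + 5, 6 = 1·5 + 1; back-substituting gives 1 = 59·65 − 54·71, so 65⁻¹ ≡ 59 (mod 71).
Then y ↦ 59(y − 49) is a two-sided inverse to g, so every y ∈ ℤ_{71} has a preimage.
Hence g is surjective.
Since g is surjective, we compute g⁻¹(11): solve 65x + 49 ≡ 11 (mod 71), i.e. 65x ≡ 33 (mod 71).
Multiplying by 65⁻¹ = 59 gives x ≡ 59·33 = 1947 = 27·71 + 30 ≡ 30 (mod 71).
Check: g(30) = 65·30 + 49 = 1999 = 28·71 + 11 ≡ 11 (mod 71).

30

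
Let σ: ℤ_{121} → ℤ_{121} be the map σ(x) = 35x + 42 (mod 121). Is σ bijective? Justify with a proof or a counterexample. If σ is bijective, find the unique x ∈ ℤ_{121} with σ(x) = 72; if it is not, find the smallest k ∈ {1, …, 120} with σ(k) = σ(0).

70

Suppose σ(a) = σ(b) in ℤ_{121}. Then 35a + 42 ≡ 35b + 42 (mod 121), hence 35(a − b) ≡ 0 (mod 121).
Since gcd(35, 121) = 1, 35 is invertible modulo 121, therefore a − b ≡ 0 (mod 121), i.e. a = b.
We now compute 35⁻¹ mod 121 explicitly. Euclid's algorithm: 121 = 3·35 + 16, 35 = 2·16 + 3, 16 = 5·3 + 1; back-substituting gives 1 = 83·35 − 24·121, so 35⁻¹ ≡ 83 (mod 121).
For any y ∈ ℤ_{121}, x = 83(y − 42) mod 121 satisfies σ(x) = 35·83(y − 42) + 42 ≡ y (since 35·83 ≡ 1 mod 121). So every y has a preimage.
So σ is bijective.
Since σ is bijective, we find σ⁻¹(72): we need 35x ≡ 72 − 42 ≡ 30 (mod 121). Using 35⁻¹ = 83: x ≡ 83·30 = 2490 = 20·121 + 70, so x = 70.
Check: σ(70) = 35·70 + 42 = 2492 = 20·121 + 72 ≡ 72 (mod 121).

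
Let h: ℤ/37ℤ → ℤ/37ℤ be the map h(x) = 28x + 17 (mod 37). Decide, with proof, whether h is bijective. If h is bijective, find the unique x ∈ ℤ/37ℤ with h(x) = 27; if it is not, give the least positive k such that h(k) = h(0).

By definition, h is injective when h(x_1) = h(x_2) forces x_1 = x_2.
If h(x_1) = h(x_2), then 28x_1 ≡ 28x_2 (mod 37). Because gcd(28, 37) = 1, we may cancel 28 to get x_1 ≡ x_2 (mod 37).
We now compute 28⁻¹ mod 37 explicitly. Euclid's algorithm: 37 = 1·28 + 9, 28 = 3·9 + 1; back-substituting gives 1 = 4·28 − 3·37, so 28⁻¹ ≡ 4 (mod 37).
For any y ∈ ℤ/37ℤ, x = 4(y − 17) mod 37 satisfies h(x) = 28·4(y − 17) + 17 ≡ y (since 28·4 ≡ 1 mod 37). So every y has a preimage.
So h is bijective.
Since h is bijective, we compute h⁻¹(27): solve 28x + 17 ≡ 27 (mod 37), i.e. 28x ≡ 10 (mod 37).
Multiplying by 28⁻¹ = 4 gives x ≡ 4·10 = 40 = 1·37 + 3 ≡ 3 (mod 37).
Check: h(3) = 28·3 + 17 = 101 = 2·37 + 27 ≡ 27 (mod 37).

3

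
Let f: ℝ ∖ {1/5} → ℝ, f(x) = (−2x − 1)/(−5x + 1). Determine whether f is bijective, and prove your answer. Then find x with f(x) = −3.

2/17

If f(x) = 2/5, cross-multiplying gives −5(−2x − 1) = −2(−5x + 1), which simplifies to 5 = −2 — false.  So 2/5 has no preimage and f is not surjective.
So f is not bijective.
Solving f(x) = −3: cross-multiplying gives −2x − 1 = −3(−5x + 1), which rearranges to −17x = −2, so x = 2/17.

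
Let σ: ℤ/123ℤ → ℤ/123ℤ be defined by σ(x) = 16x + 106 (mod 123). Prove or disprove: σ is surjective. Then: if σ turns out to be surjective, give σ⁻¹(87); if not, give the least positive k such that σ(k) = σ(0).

Since gcd(16, 123) = 1, 16 is invertible modulo 123. Euclid's algorithm: 123 = 7·16 + 11, 16 = 1·11 + 5, 11 = 2·5 + 1; back-substituting gives 1 = 100·16 − 13·123, so 16⁻¹ ≡ 100 (mod 123).
Then y ↦ 100(y − 106) is a two-sided inverse to σ, so every y ∈ ℤ/123ℤ has a preimage.
So σ is surjective.
Since σ is surjective, we compute σ⁻¹(87): solve 16x + 106 ≡ 87 (mod 123), i.e. 16x ≡ 104 (mod 123).
Multiplying by 16⁻¹ = 100 gives x ≡ 100·104 = 10400 = 84·123 + 68 ≡ 68 (mod 123).
Check: σ(68) = 16·68 + 106 = 1194 = 9·123 + 87 ≡ 87 (mod 123).

68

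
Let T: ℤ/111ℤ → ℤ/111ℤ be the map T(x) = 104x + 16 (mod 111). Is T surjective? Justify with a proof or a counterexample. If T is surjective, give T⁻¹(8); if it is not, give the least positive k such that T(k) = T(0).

Since gcd(104, 111) = 1, 104 is invertible modulo 111. Euclid's algorithm: 111 = 1·104 + 7, 104 = 14·7 + 6, 7 = 1·6 + 1; back-substituting gives 1 = 95·104 − 89·111, so 104⁻¹ ≡ 95 (mod 111).
Then y ↦ 95(y − 16) is a two-sided inverse to T, so every y ∈ ℤ/111ℤ has a preimage.
Thus T is surjective.
Since T is surjective, we find T⁻¹(8): we need 104x ≡ 8 − 16 ≡ 103 (mod 111). Using 104⁻¹ = 95: x ≡ 95·103 = 9785 = 88·111 + 17, so x = 17.
Check: T(17) = 104·17 + 16 = 1784 = 16·111 + 8 ≡ 8 (mod 111).

17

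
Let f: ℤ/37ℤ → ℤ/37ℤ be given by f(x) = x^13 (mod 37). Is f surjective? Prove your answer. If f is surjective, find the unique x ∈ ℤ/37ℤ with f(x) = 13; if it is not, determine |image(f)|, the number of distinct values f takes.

Since 37 is prime, the nonzero elements of ℤ/37ℤ form a cyclic group of order 36.
As gcd(13, 36) = 1, raising to the 13th power is a bijection on this group: if s^13 ≡ t^13 then (st^{−1})^13 = 1, and the only element of order dividing gcd(13, 36) = 1 is 1, so s = t.
With f(0) = 0 this makes f injective on all of ℤ/37ℤ, hence bijective (finite equal-size domain and codomain). In particular f is surjective.
Since f is surjective, we find the preimage of 13. The inverse of x ↦ x^13 on (ℤ/37ℤ)^× is x ↦ x^25, because 13·25 = 325 = 9·36 + 1 ≡ 1 (mod 36) and x^{36} = 1 for x ≠ 0 (Fermat). So f⁻¹(13) = 13^25 mod 37.
Repeated squaring mod 37: 13^1 ≡ 13, 13^2 ≡ 13² = 169 ≡ 21, 13^4 ≡ 21² = 441 ≡ 34, 13^8 ≡ 34² = 1156 ≡ 9, 13^16 ≡ 9² = 81 ≡ 7. Since 25 = 16 + 8 + 1, 13^25 ≡ 7·9·13: 7·9 = 63 ≡ 26, then 26·13 = 338 ≡ 5. So 13^25 ≡ 5 (mod 37).
Hence f⁻¹(13) = 5.

5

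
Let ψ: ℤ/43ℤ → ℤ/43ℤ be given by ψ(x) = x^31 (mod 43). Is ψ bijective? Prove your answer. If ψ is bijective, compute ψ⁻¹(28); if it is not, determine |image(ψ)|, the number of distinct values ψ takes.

30

Since 43 is prime, the nonzero elements of ℤ/43ℤ form a cyclic group of order 42.
As gcd(31, 42) = 1, raising to the 31st power is a bijection on this group: if x_1^31 ≡ x_2^31 then (x_1x_2^{−1})^31 = 1, and the only element of order dividing gcd(31, 42) = 1 is 1, so x_1 = x_2.
With ψ(0) = 0 this makes ψ injective on all of ℤ/43ℤ, hence bijective (finite equal-size domain and codomain). In particular ψ is bijective.
Since ψ is bijective, we find the preimage of 28. The inverse of x ↦ x^31 on (ℤ/43ℤ)^× is x ↦ x^19, because 31·19 = 589 = 14·42 + 1 ≡ 1 (mod 42) and x^{42} = 1 for x ≠ 0 (Fermat). So ψ⁻¹(28) = 28^19 mod 43.
Repeated squaring mod 43: 28^1 ≡ 28, 28^2 ≡ 28² = 784 ≡ 10, 28^4 ≡ 10² = 100 ≡ 14, 28^8 ≡ 14² = 196 ≡ 24, 28^16 ≡ 24² = 576 ≡ 17. Since 19 = 16 + 2 + 1, 28^19 ≡ 17·10·28: 17·10 = 170 ≡ 41, then 41·28 = 1148 ≡ 30. So 28^19 ≡ 30 (mod 43).
Hence ψ⁻¹(28) = 30.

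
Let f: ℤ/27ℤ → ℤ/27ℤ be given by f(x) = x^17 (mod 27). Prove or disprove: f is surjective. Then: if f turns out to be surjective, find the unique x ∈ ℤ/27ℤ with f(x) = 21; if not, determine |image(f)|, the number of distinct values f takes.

19

f(0) = 0^17 = 0.
f(3): Repeated squaring mod 27: 3^1 ≡ 3, 3^2 ≡ 3² = 9, 3^4 ≡ 9² = 81 ≡ 0, 3^8 ≡ 0² = 0, 3^16 ≡ 0² = 0. Since 17 = 16 + 1, 3^17 ≡ 0·3: 0·3 = 0. So 3^17 ≡ 0 (mod 27).
So f(0) = f(3) = 0 while 0 ≠ 3, hence f is not injective.
A non-injective map from the 27-element set ℤ/27ℤ to itself takes at most 26 distinct values, so it cannot be surjective. Therefore f is not surjective.
Since f is not surjective, we determine |image(f)|. Computing x^17 mod 27 for each x (by repeated squaring, reducing mod 27 at every step), the values f(0), f(1), …, f(26) are: 0, 1, 14, 0, 7, 11, 0, 4, 17, 0, 19, 5, 0, 25, 2, 0, 22, 8, 0, 10, 23, 0, 16, 20, 0, 13, 26.
The distinct values are {0, 1, 2, 4, 5, 7, 8, 10, 11, 13, 14, 16, 17, 19, 20, 22, 23, 25, 26}; there are 19 of them.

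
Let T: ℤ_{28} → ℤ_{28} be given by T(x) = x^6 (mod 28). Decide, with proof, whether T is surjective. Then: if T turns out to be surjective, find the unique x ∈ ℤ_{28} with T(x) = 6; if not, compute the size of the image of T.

4

T(1) = 1^6 = 1.
T(3): Repeated squaring mod 28: 3^1 ≡ 3, 3^2 ≡ 3² = 9, 3^4 ≡ 9² = 81 ≡ 25. Since 6 = 4 + 2, 3^6 ≡ 25·9: 25·9 = 225 ≡ 1. So 3^6 ≡ 1 (mod 28).
So T(1) = T(3) = 1 while 1 ≠ 3, thus T is not injective.
A non-injective map from the 28-element set ℤ_{28} to itself takes at most 27 distinct values, so it cannot be surjective. Therefore T is not surjective.
Since T is not surjective, we determine |image(T)|. Computing x^6 mod 28 for each x (by repeated squaring, reducing mod 28 at every step), the values T(0), T(1), …, T(27) are: 0, 1, 8, 1, 8, 1, 8, 21, 8, 1, 8, 1, 8, 1, 0, 1, 8, 1, 8, 1, 8, 21, 8, 1, 8, 1, 8, 1.
The distinct values are {0, 1, 8, 21}; there are 4 of them.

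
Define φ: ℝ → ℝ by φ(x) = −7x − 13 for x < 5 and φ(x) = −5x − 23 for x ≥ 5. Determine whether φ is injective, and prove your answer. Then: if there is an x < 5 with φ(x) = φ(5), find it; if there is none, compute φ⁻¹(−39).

26/7

Both pieces are strictly decreasing (slopes −7 and −5), so each is injective on its own interval.
The left piece maps (−∞, 5) onto (−48, ∞); the right piece maps [5, ∞) onto (−∞, −48].
These images are disjoint, so no value is attained by both pieces. Thus φ is injective.
Because the two images are disjoint, no x < 5 has φ(x) = φ(5), so we compute φ⁻¹(−39): −39 lies in (−48, ∞), so solve −7x − 13 = −39: x = (−39 + 13)/(−7) = 26/7.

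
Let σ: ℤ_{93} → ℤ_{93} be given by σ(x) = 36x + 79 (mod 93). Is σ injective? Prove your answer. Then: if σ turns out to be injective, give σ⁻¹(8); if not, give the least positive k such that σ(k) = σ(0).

31

We have gcd(36, 93) = 3 > 1. Taking x_1 = 0 and x_2 = 31: σ(0) = 79 and σ(31) = 36·31 + 79 = 1195 ≡ 79 (mod 93).
So σ(0) = σ(31) while 0 ≠ 31, thus σ is not injective.
Since σ is not injective, we find the least positive k with σ(k) = σ(0): this means 36k ≡ 0 (mod 93), i.e. 93 ∣ 36k. Since gcd(36, 93) = 3, dividing through by 3 this holds exactly when 31 ∣ 12k, and as gcd(12, 31) = 1, exactly when 31 ∣ k.
The smallest positive such k is 31.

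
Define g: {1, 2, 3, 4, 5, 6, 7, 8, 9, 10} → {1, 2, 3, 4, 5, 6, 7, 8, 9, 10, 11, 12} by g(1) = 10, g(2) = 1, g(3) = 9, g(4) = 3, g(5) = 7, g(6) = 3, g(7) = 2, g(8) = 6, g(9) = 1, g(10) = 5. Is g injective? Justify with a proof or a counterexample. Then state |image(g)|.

g(4) = 3 = g(6) with 4 ≠ 6, so g is not injective.
The image of g is {1, 2, 3, 5, 6, 7, 9, 10}, which has 8 elements.

8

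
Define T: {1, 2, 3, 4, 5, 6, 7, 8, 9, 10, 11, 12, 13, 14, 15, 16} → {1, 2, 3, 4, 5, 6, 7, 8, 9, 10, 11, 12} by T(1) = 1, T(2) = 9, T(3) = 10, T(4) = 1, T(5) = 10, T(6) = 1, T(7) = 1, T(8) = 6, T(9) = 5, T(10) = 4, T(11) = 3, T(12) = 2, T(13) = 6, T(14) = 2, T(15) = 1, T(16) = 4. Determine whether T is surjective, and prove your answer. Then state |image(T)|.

8

No element maps to 7, so T is not surjective.
The image of T is {1, 2, 3, 4, 5, 6, 9, 10}, which has 8 elements.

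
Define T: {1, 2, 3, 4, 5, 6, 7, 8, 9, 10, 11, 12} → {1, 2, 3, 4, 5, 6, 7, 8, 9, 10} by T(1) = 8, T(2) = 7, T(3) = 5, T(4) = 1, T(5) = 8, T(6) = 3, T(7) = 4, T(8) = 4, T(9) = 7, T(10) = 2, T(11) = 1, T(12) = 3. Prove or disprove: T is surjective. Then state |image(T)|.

7

No element maps to 6, so T is not surjective.
The image of T is {1, 2, 3, 4, 5, 7, 8}, which has 7 elements.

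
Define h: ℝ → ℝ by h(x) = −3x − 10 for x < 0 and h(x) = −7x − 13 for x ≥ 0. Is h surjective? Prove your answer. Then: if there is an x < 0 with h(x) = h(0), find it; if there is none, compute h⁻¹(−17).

4/7

Both pieces are strictly decreasing (slopes −3 and −7), so each is injective on its own interval.
The left piece maps (−∞, 0) onto (−10, ∞); the right piece maps [0, ∞) onto (−∞, −13].
The union (−10, ∞) ∪ (−∞, −13] omits the interval between −10 and −13; in particular −10 has no preimage. So h is not surjective.
Because the two images are disjoint, no x < 0 has h(x) = h(0), so we compute h⁻¹(−17): −17 lies in (−∞, −13], so solve −7x − 13 = −17: x = (−17 + 13)/(−7) = 4/7.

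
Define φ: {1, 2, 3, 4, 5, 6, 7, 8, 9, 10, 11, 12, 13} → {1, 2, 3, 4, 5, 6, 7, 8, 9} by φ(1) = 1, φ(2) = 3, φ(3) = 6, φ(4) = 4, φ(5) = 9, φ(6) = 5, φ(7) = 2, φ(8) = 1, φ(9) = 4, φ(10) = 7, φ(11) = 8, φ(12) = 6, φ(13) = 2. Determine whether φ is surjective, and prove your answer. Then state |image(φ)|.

Every element of the codomain has a preimage: 1 = φ(1), 2 = φ(7), 3 = φ(2), 4 = φ(4), 5 = φ(6), 6 = φ(3), 7 = φ(10), 8 = φ(11), 9 = φ(5).
Thus φ is surjective.
The image of φ is {1, 2, 3, 4, 5, 6, 7, 8, 9}, which has 9 elements.

9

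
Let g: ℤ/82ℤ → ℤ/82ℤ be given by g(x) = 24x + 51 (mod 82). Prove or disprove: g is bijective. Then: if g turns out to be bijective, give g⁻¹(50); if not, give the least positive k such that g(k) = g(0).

41

We have gcd(24, 82) = 2 > 1. Taking u = 0 and v = 41: g(0) = 51 and g(41) = 24·41 + 51 = 1035 ≡ 51 (mod 82).
So g(0) = g(41) while 0 ≠ 41, so g is not injective, hence not bijective.
Since g is not bijective, we find the least positive k with g(k) = g(0): this means 24k ≡ 0 (mod 82), i.e. 82 ∣ 24k. Since gcd(24, 82) = 2, dividing through by 2 this holds exactly when 41 ∣ 12k, and as gcd(12, 41) = 1, exactly when 41 ∣ k.
The smallest positive such k is 41.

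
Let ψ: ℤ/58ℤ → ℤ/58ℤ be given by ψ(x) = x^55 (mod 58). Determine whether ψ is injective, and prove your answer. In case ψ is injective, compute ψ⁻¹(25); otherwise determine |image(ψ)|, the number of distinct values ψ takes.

7

Computing x^55 mod 58 for each x (by repeated squaring, reducing mod 58 at every step), the values ψ(0), ψ(1), …, ψ(57) are: 0, 1, 44, 39, 22, 35, 34, 25, 40, 13, 32, 37, 46, 9, 56, 31, 20, 41, 50, 55, 16, 47, 4, 53, 52, 7, 48, 43, 28, 29, 30, 15, 10, 51, 6, 5, 54, 11, 42, 3, 8, 17, 38, 27, 2, 49, 12, 21, 26, 45, 18, 33, 24, 23, 36, 19, 14, 57.
Every element of ℤ/58ℤ appears exactly once in this list, so ψ is a bijection, and in particular injective.
Since ψ is injective, we read off the preimage of 25 from the same table: ψ(7) = 25, so ψ⁻¹(25) = 7.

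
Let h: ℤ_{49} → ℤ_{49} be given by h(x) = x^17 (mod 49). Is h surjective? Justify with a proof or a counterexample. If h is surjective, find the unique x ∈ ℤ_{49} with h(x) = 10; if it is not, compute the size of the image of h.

h(0) = 0^17 = 0.
h(7): Repeated squaring mod 49: 7^1 ≡ 7, 7^2 ≡ 7² = 49 ≡ 0, 7^4 ≡ 0² = 0, 7^8 ≡ 0² = 0, 7^16 ≡ 0² = 0. Since 17 = 16 + 1, 7^17 ≡ 0·7: 0·7 = 0. So 7^17 ≡ 0 (mod 49).
So h(0) = h(7) = 0 while 0 ≠ 7, hence h is not injective.
A non-injective map from the 49-element set ℤ_{49} to itself takes at most 48 distinct values, so it cannot be surjective. So h is not surjective.
Since h is not surjective, we determine |image(h)|. Computing x^17 mod 49 for each x (by repeated squaring, reducing mod 49 at every step), the values h(0), h(1), …, h(48) are: 0, 1, 46, 26, 9, 45, 20, 0, 22, 39, 12, 44, 38, 41, 0, 43, 32, 47, 30, 31, 13, 0, 15, 25, 33, 16, 24, 34, 0, 36, 18, 19, 2, 17, 6, 0, 8, 11, 5, 37, 10, 27, 0, 29, 4, 40, 23, 3, 48.
The distinct values are {0, 1, 2, 3, 4, 5, 6, 8, 9, 10, 11, 12, 13, 15, 16, 17, 18, 19, 20, 22, 23, 24, 25, 26, 27, 29, 30, 31, 32, 33, 34, 36, 37, 38, 39, 40, 41, 43, 44, 45, 46, 47, 48}; there are 43 of them.

43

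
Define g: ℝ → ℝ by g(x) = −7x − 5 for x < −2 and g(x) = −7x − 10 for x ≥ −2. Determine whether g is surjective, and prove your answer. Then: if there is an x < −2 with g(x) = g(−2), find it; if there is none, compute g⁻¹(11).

Both pieces are strictly decreasing (slopes −7 and −7), so each is injective on its own interval.
The left piece maps (−∞, −2) onto (9, ∞); the right piece maps [−2, ∞) onto (−∞, 4].
The union (9, ∞) ∪ (−∞, 4] omits the interval between 9 and 4; in particular 9 has no preimage. So g is not surjective.
Because the two images are disjoint, no x < −2 has g(x) = g(−2), so we compute g⁻¹(11): 11 lies in (9, ∞), so solve −7x − 5 = 11: x = (11 + 5)/(−7) = −16/7.

-16/7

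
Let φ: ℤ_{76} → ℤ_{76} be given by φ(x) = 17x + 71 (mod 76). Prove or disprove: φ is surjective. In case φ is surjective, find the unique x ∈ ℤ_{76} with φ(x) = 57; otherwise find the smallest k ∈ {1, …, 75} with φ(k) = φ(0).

By definition, surjectivity means every element of the codomain has a preimage under φ.
Since gcd(17, 76) = 1, 17 is invertible modulo 76. Euclid's algorithm: 76 = 4·17 + 8, 17 = 2·8 + 1; back-substituting gives 1 = 9·17 − 2·76, so 17⁻¹ ≡ 9 (mod 76).
Then y ↦ 9(y − 71) is a two-sided inverse to φ, so every y ∈ ℤ_{76} has a preimage.
Hence φ is surjective.
Since φ is surjective, we find φ⁻¹(57): we need 17x ≡ 57 − 71 ≡ 62 (mod 76). Using 17⁻¹ = 9: x ≡ 9·62 = 558 = 7·76 + 26, so x = 26.
Check: φ(26) = 17·26 + 71 = 513 = 6·76 + 57 ≡ 57 (mod 76).

26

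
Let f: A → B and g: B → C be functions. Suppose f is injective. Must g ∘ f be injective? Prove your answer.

No. Take A = B = C = {1, 2, 3}, f = identity (injective), and g(x) = 1 for every x.
Then (g ∘ f)(1) = 1 = (g ∘ f)(3) with 1 ≠ 3, so g ∘ f is not injective.

not injective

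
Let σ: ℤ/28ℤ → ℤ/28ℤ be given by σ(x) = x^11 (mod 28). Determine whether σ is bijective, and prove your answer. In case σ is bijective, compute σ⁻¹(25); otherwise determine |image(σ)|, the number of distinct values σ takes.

21

σ(0) = 0^11 = 0.
σ(14): Repeated squaring mod 28: 14^1 ≡ 14, 14^2 ≡ 14² = 196 ≡ 0, 14^4 ≡ 0² = 0, 14^8 ≡ 0² = 0. Since 11 = 8 + 2 + 1, 14^11 ≡ 0·0·14: 0·0 = 0, then 0·14 = 0. So 14^11 ≡ 0 (mod 28).
So σ(0) = σ(14) = 0 while 0 ≠ 14, thus σ is not injective, hence not bijective.
Since σ is not bijective, we determine |image(σ)|. Computing x^11 mod 28 for each x (by repeated squaring, reducing mod 28 at every step), the values σ(0), σ(1), …, σ(27) are: 0, 1, 4, 19, 16, 17, 20, 7, 8, 25, 12, 23, 24, 13, 0, 15, 4, 5, 16, 3, 20, 21, 8, 11, 12, 9, 24, 27.
The distinct values are {0, 1, 3, 4, 5, 7, 8, 9, 11, 12, 13, 15, 16, 17, 19, 20, 21, 23, 24, 25, 27}; there are 21 of them.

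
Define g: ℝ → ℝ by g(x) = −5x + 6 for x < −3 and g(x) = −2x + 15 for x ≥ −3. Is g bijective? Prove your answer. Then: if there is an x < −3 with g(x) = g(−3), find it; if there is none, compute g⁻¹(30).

Both pieces are strictly decreasing (slopes −5 and −2), so each is injective on its own interval.
The left piece maps (−∞, −3) onto (21, ∞); the right piece maps [−3, ∞) onto (−∞, 21].
Since 21 = 21, the images partition ℝ: g is injective and surjective, hence bijective.
Because the two images are disjoint, no x < −3 has g(x) = g(−3), so we compute g⁻¹(30): 30 lies in (21, ∞), so solve −5x + 6 = 30: x = (30 − 6)/(−5) = −24/5.

-24/5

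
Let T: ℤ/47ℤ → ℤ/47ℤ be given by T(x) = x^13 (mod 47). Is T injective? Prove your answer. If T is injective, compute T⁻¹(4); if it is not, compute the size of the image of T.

Since 47 is prime, the nonzero elements of ℤ/47ℤ form a cyclic group of order 46.
As gcd(13, 46) = 1, raising to the 13th power is a bijection on this group: if s^13 ≡ t^13 then (st^{−1})^13 = 1, and the only element of order dividing gcd(13, 46) = 1 is 1, so s = t.
With T(0) = 0 this makes T injective on all of ℤ/47ℤ, hence bijective (finite equal-size domain and codomain). In particular T is injective.
Since T is injective, we find the preimage of 4. The inverse of x ↦ x^13 on (ℤ/47ℤ)^× is x ↦ x^39, because 13·39 = 507 = 11·46 + 1 ≡ 1 (mod 46) and x^{46} = 1 for x ≠ 0 (Fermat). So T⁻¹(4) = 4^39 mod 47.
Repeated squaring mod 47: 4^1 ≡ 4, 4^2 ≡ 4² = 16, 4^4 ≡ 16² = 256 ≡ 21, 4^8 ≡ 21² = 441 ≡ 18, 4^16 ≡ 18² = 324 ≡ 42, 4^32 ≡ 42² = 1764 ≡ 25. Since 39 = 32 + 4 + 2 + 1, 4^39 ≡ 25·21·16·4: 25·21 = 525 ≡ 8, then 8·16 = 128 ≡ 34, then 34·4 = 136 ≡ 42. So 4^39 ≡ 42 (mod 47).
Hence T⁻¹(4) = 42.

42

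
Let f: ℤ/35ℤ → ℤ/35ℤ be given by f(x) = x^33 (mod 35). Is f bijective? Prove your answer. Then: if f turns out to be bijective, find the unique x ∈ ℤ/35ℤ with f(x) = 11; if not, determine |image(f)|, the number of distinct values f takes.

f(4): Repeated squaring mod 35: 4^1 ≡ 4, 4^2 ≡ 4² = 16, 4^4 ≡ 16² = 256 ≡ 11, 4^8 ≡ 11² = 121 ≡ 16, 4^16 ≡ 16² = 256 ≡ 11, 4^32 ≡ 11² = 121 ≡ 16. Since 33 = 32 + 1, 4^33 ≡ 16·4: 16·4 = 64 ≡ 29. So 4^33 ≡ 29 (mod 35).
f(9): Repeated squaring mod 35: 9^1 ≡ 9, 9^2 ≡ 9² = 81 ≡ 11, 9^4 ≡ 11² = 121 ≡ 16, 9^8 ≡ 16² = 256 ≡ 11, 9^16 ≡ 11² = 121 ≡ 16, 9^32 ≡ 16² = 256 ≡ 11. Since 33 = 32 + 1, 9^33 ≡ 11·9: 11·9 = 99 ≡ 29. So 9^33 ≡ 29 (mod 35).
So f(4) = f(9) = 29 while 4 ≠ 9, hence f is not injective, hence not bijective.
Since f is not bijective, we determine |image(f)|. Computing x^33 mod 35 for each x (by repeated squaring, reducing mod 35 at every step), the values f(0), f(1), …, f(34) are: 0, 1, 22, 13, 29, 20, 6, 7, 8, 29, 20, 1, 27, 13, 14, 15, 1, 27, 8, 34, 20, 21, 22, 8, 34, 15, 6, 27, 28, 29, 15, 6, 22, 13, 34.
The distinct values are {0, 1, 6, 7, 8, 13, 14, 15, 20, 21, 22, 27, 28, 29, 34}; there are 15 of them.

15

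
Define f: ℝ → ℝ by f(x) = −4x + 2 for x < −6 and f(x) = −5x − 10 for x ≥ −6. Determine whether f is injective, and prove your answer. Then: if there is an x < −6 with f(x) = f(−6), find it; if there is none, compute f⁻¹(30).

Both pieces are strictly decreasing (slopes −4 and −5), so each is injective on its own interval.
The left piece maps (−∞, −6) onto (26, ∞); the right piece maps [−6, ∞) onto (−∞, 20].
These images are disjoint, so no value is attained by both pieces. Hence f is injective.
Because the two images are disjoint, no x < −6 has f(x) = f(−6), so we compute f⁻¹(30): 30 lies in (26, ∞), so solve −4x + 2 = 30: x = (30 − 2)/(−4) = −7.

-7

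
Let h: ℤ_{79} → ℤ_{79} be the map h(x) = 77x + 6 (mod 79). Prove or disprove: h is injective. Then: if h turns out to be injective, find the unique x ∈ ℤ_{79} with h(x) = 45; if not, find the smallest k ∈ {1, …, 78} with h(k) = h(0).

Recall that h is injective when h(u) = h(v) forces u = v.
If h(u) = h(v), then 77u ≡ 77v (mod 79). Because gcd(77, 79) = 1, we may cancel 77 to get u ≡ v (mod 79).
So h is injective.
We now compute 77⁻¹ mod 79 explicitly. Euclid's algorithm: 79 = 1·77 + 2, 77 = 38·2 + 1; back-substituting gives 1 = 39·77 − 38·79, so 77⁻¹ ≡ 39 (mod 79).
Since h is injective, we compute h⁻¹(45): solve 77x + 6 ≡ 45 (mod 79), i.e. 77x ≡ 39 (mod 79).
Multiplying by 77⁻¹ = 39 gives x ≡ 39·39 = 1521 = 19·79 + 20 ≡ 20 (mod 79).
Check: h(20) = 77·20 + 6 = 1546 = 19·79 + 45 ≡ 45 (mod 79).

20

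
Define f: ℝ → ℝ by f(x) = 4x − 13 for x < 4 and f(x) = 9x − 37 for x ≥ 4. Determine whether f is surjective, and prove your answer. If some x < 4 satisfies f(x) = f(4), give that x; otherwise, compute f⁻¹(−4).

3

Both pieces are strictly increasing (slopes 4 and 9), so each is injective on its own interval.
The left piece maps (−∞, 4) onto (−∞, 3); the right piece maps [4, ∞) onto [−1, ∞).
The union (−∞, 3) ∪ [−1, ∞) covers ℝ, so f is surjective.
For the follow-up: the images overlap, so an x < 4 with f(x) = f(4) exists. f(4) = −1; solving 4x − 13 = −1 for x < 4 gives x = (−1 + 13)/4 = 3.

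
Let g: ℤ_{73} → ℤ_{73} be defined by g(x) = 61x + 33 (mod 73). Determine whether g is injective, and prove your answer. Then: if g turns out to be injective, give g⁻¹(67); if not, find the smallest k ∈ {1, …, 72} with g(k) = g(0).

58

Suppose g(a) = g(b) in ℤ_{73}. Then 61a + 33 ≡ 61b + 33 (mod 73), so 61(a − b) ≡ 0 (mod 73).
Since gcd(61, 73) = 1, 61 is invertible modulo 73, so a − b ≡ 0 (mod 73), i.e. a = b.
Thus g is injective.
We now compute 61⁻¹ mod 73 explicitly. Euclid's algorithm: 73 = 1·61 + 12, 61 = 5·12 + 1; back-substituting gives 1 = 6·61 − 5·73, so 61⁻¹ ≡ 6 (mod 73).
Since g is injective, we find g⁻¹(67): we need 61x ≡ 67 − 33 ≡ 34 (mod 73). Using 61⁻¹ = 6: x ≡ 6·34 = 204 = 2·73 + 58, so x = 58.
Check: g(58) = 61·58 + 33 = 3571 = 48·73 + 67 ≡ 67 (mod 73).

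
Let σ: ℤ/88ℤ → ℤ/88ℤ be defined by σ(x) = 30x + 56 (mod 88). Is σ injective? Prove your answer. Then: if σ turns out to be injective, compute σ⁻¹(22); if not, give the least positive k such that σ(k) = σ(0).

44

Recall that σ is injective if σ(a) = σ(b) implies a = b.
We have gcd(30, 88) = 2 > 1. Taking a = 0 and b = 44: σ(0) = 56 and σ(44) = 30·44 + 56 = 1376 ≡ 56 (mod 88).
So σ(0) = σ(44) while 0 ≠ 44, thus σ is not injective.
Since σ is not injective, we find the least positive k with σ(k) = σ(0): this means 30k ≡ 0 (mod 88), i.e. 88 ∣ 30k. Since gcd(30, 88) = 2, dividing through by 2 this holds exactly when 44 ∣ 15k, and as gcd(15, 44) = 1, exactly when 44 ∣ k.
The smallest positive such k is 44.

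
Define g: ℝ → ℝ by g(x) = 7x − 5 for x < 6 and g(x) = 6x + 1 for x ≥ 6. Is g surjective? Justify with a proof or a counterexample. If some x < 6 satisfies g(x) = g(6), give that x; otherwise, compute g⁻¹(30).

5

Both pieces are strictly increasing (slopes 7 and 6), so each is injective on its own interval.
The left piece maps (−∞, 6) onto (−∞, 37); the right piece maps [6, ∞) onto [37, ∞).
These images together cover ℝ, so g is surjective.
Because the two images are disjoint, no x < 6 has g(x) = g(6), so we compute g⁻¹(30): 30 lies in (−∞, 37), so solve 7x − 5 = 30: x = (30 + 5)/7 = 5.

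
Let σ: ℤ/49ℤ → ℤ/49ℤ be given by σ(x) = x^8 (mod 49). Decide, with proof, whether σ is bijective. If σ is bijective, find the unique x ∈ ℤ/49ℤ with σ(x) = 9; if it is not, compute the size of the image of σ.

σ(0) = 0^8 = 0.
σ(7): Repeated squaring mod 49: 7^1 ≡ 7, 7^2 ≡ 7² = 49 ≡ 0, 7^4 ≡ 0² = 0, 7^8 ≡ 0² = 0. So 7^8 ≡ 0 (mod 49).
So σ(0) = σ(7) = 0 while 0 ≠ 7, thus σ is not injective, hence not bijective.
Since σ is not bijective, we determine |image(σ)|. Computing x^8 mod 49 for each x (by repeated squaring, reducing mod 49 at every step), the values σ(0), σ(1), …, σ(48) are: 0, 1, 11, 44, 23, 46, 43, 0, 8, 25, 16, 2, 32, 36, 0, 15, 39, 37, 30, 18, 29, 0, 22, 4, 9, 9, 4, 22, 0, 29, 18, 30, 37, 39, 15, 0, 36, 32, 2, 16, 25, 8, 0, 43, 46, 23, 44, 11, 1.
The distinct values are {0, 1, 2, 4, 8, 9, 11, 15, 16, 18, 22, 23, 25, 29, 30, 32, 36, 37, 39, 43, 44, 46}; there are 22 of them.

22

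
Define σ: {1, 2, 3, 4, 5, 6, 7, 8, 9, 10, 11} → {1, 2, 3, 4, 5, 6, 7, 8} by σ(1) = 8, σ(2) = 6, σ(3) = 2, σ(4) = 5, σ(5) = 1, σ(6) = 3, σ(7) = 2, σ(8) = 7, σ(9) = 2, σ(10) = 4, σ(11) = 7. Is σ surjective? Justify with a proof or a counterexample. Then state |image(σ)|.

Every element of the codomain has a preimage: 1 = σ(5), 2 = σ(3), 3 = σ(6), 4 = σ(10), 5 = σ(4), 6 = σ(2), 7 = σ(8), 8 = σ(1).
Thus σ is surjective.
The image of σ is {1, 2, 3, 4, 5, 6, 7, 8}, which has 8 elements.

8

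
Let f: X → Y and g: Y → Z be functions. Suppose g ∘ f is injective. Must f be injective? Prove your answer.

injective

Suppose f(a) = f(b). Applying g: (g ∘ f)(a) = (g ∘ f)(b). Since g ∘ f is injective, a = b. Thus f is injective.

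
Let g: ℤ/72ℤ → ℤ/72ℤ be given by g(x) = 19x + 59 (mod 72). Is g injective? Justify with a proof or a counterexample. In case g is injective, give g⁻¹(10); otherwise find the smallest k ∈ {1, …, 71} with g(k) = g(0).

5

By definition, g is injective when g(x_1) = g(x_2) forces x_1 = x_2.
Suppose g(x_1) = g(x_2) in ℤ/72ℤ. Then 19x_1 + 59 ≡ 19x_2 + 59 (mod 72), therefore 19(x_1 − x_2) ≡ 0 (mod 72).
Since gcd(19, 72) = 1, 19 is invertible modulo 72, so x_1 − x_2 ≡ 0 (mod 72), i.e. x_1 = x_2.
So g is injective.
We now compute 19⁻¹ mod 72 explicitly. Euclid's algorithm: 72 = 3·19 + 15, 19 = 1·15 + 4, 15 = 3·4 + 3, 4 = 1·3 + 1; back-substituting gives 1 = 19·19 − 5·72, so 19⁻¹ ≡ 19 (mod 72).
Since g is injective, we compute g⁻¹(10): solve 19x + 59 ≡ 10 (mod 72), i.e. 19x ≡ 23 (mod 72).
Multiplying by 19⁻¹ = 19 gives x ≡ 19·23 = 437 = 6·72 + 5 ≡ 5 (mod 72).
Check: g(5) = 19·5 + 59 = 154 = 2·72 + 10 ≡ 10 (mod 72).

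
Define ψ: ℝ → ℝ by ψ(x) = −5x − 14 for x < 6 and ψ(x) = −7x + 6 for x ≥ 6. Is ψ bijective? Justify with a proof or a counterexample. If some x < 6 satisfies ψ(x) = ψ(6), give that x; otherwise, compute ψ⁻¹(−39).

22/5

Both pieces are strictly decreasing (slopes −5 and −7), so each is injective on its own interval.
The left piece maps (−∞, 6) onto (−44, ∞); the right piece maps [6, ∞) onto (−∞, −36].
These images overlap. In particular ψ(6) = −36 (right piece), and solving −5x − 14 = −36 on the left piece gives x = 22/5 < 6.
So ψ(22/5) = ψ(6) with 22/5 ≠ 6, and ψ is not injective, hence not bijective. This x = 22/5 is the requested value below 6.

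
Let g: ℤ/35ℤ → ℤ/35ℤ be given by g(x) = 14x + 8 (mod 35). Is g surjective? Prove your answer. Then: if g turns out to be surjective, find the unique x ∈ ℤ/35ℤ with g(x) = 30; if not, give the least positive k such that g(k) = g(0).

Recall: surjectivity means every element of the codomain has a preimage under g.
Since gcd(14, 35) = 7, we have 14x ≡ 0 (mod 7) for all x, so g(x) ≡ 1 (mod 7).
But 0 ≢ 1 (mod 7), so 0 ∈ ℤ/35ℤ has no preimage. Thus g is not surjective.
Since g is not surjective, we find the least positive k with g(k) = g(0): this means 14k ≡ 0 (mod 35), i.e. 35 ∣ 14k. Since gcd(14, 35) = 7, dividing through by 7 this holds exactly when 5 ∣ 2k, and as gcd(2, 5) = 1, exactly when 5 ∣ k.
The smallest positive such k is 5.

5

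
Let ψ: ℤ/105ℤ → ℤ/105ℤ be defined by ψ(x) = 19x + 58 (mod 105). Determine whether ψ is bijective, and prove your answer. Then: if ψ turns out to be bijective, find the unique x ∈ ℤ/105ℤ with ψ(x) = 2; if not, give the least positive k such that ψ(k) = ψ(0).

91

By definition, injectivity means: for all s, t in the domain, ψ(s) = ψ(t) implies s = t.
If ψ(s) = ψ(t), then 19s ≡ 19t (mod 105). Because gcd(19, 105) = 1, we may cancel 19 to get s ≡ t (mod 105).
We now compute 19⁻¹ mod 105 explicitly. Euclid's algorithm: 105 = 5·19 + 10, 19 = 1·10 + 9, 10 = 1·9 + 1; back-substituting gives 1 = 94·19 − 17·105, so 19⁻¹ ≡ 94 (mod 105).
For any y ∈ ℤ/105ℤ, x = 94(y − 58) mod 105 satisfies ψ(x) = 19·94(y − 58) + 58 ≡ y (since 19·94 ≡ 1 mod 105). So every y has a preimage.
So ψ is bijective.
Since ψ is bijective, we find ψ⁻¹(2): we need 19x ≡ 2 − 58 ≡ 49 (mod 105). Using 19⁻¹ = 94: x ≡ 94·49 = 4606 = 43·105 + 91, so x = 91.
Check: ψ(91) = 19·91 + 58 = 1787 = 17·105 + 2 ≡ 2 (mod 105).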